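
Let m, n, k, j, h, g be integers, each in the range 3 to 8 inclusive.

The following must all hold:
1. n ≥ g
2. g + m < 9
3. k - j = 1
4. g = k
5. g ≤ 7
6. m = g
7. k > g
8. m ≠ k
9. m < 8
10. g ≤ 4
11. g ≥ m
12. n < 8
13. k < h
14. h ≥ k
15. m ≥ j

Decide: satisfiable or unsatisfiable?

From constraints 4 and 6, m = g = k, so m = k. But constraint 8 says m ≠ k. Contradiction.

Unsatisfiable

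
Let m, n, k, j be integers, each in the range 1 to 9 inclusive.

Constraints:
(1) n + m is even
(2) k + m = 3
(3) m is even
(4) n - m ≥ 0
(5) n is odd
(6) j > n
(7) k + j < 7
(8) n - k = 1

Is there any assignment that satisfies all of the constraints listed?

Constraint 5 makes n odd and constraint 3 makes m even, so n + m must be odd. Constraint 1 says n + m is even — contradiction.

Unsatisfiable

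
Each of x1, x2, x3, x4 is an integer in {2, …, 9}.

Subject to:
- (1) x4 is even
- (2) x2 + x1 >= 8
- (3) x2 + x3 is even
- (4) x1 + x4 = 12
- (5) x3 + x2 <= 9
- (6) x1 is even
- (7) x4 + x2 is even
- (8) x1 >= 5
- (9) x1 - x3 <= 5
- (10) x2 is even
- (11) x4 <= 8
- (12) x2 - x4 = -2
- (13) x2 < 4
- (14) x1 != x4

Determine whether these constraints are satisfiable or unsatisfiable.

Take x1 = 8, x2 = 2, x3 = 4, x4 = 4. Then constraint 2: x2 + x1 = 10; constraint 4: x1 + x4 = 12, and every other listed constraint is also met.

Satisfiable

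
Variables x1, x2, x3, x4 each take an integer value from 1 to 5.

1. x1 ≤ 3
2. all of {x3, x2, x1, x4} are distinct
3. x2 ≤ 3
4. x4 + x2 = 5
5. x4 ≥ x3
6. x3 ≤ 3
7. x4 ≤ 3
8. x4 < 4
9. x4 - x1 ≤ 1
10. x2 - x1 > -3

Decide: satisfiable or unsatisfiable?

Constraints 1, 3, 6, and 7 confine each of x3, x2, x1, x4 to the 3 values {1, …, 3} (the domain already gives each ≥ 1).
Constraint 2 requires all 4 of them to be distinct, but only 3 values are available — impossible by the pigeonhole principle.

Unsatisfiable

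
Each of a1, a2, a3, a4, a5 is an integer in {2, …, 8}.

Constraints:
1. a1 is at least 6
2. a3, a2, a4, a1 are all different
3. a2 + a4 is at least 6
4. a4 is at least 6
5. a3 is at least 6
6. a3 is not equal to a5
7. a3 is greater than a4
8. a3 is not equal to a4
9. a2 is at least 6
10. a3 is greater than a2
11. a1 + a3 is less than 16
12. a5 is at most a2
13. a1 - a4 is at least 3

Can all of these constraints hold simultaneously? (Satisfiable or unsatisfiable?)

Constraints 1, 4, 5, and 9 confine each of a3, a2, a4, a1 to the 3 values {6, …, 8} (the domain already gives each ≤ 8).
Constraint 2 requires all 4 of them to be distinct, but only 3 values are available — impossible by the pigeonhole principle.

Unsatisfiable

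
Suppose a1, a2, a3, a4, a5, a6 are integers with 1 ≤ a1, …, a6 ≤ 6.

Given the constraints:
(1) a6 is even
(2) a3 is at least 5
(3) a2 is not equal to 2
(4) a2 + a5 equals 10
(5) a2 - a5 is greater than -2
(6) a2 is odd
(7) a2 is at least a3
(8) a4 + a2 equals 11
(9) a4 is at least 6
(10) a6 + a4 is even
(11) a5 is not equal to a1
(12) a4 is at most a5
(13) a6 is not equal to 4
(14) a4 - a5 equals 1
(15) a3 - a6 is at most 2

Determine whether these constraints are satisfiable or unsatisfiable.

From constraints 2 and 7: a2 ≥ a3 ≥ 5. From constraints 9 and 12: a5 ≥ a4 ≥ 6. Hence a2 + a5 ≥ 11. But constraint 4 requires a2 + a5 = 10, and 10 < 11. Contradiction.

Unsatisfiable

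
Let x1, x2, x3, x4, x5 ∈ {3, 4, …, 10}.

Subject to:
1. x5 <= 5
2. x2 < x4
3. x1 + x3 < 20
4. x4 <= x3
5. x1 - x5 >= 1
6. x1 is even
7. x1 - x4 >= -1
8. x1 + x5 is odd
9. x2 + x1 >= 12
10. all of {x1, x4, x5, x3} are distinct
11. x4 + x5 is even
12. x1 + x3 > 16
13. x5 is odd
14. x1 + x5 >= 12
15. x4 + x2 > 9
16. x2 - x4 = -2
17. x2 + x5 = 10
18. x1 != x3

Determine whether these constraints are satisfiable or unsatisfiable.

Satisfiable

One satisfying assignment is x1 = 8, x2 = 5, x3 = 10, x4 = 7, x5 = 5.
For the less obvious constraints — constraint 3: x1 + x3 = 18; constraint 5: x1 - x5 = 3; constraint 7: x1 - x4 = 1 — and the others hold by inspection.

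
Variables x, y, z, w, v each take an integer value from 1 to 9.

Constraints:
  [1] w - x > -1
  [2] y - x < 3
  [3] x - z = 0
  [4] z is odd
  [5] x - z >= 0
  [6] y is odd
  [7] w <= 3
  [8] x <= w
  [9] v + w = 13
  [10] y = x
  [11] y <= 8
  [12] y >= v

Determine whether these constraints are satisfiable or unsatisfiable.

From constraints 11 and 12: v ≤ y ≤ 8. From constraint 7: w ≤ 3. Hence v + w ≤ 11. But constraint 9 requires v + w = 13, and 13 > 11. Contradiction.

Unsatisfiable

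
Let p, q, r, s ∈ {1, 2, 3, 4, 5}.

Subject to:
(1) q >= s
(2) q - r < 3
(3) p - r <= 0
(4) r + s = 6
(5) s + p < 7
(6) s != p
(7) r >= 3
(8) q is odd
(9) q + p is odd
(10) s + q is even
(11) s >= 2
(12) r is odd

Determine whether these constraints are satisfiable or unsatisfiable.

Satisfiable

The assignment p = 2, q = 5, r = 3, s = 3 works:
  constraint 2 holds since q - r = 2.
  constraint 3 holds since p - r = -1.
  constraint 4 holds since r + s = 6.
The rest check out directly.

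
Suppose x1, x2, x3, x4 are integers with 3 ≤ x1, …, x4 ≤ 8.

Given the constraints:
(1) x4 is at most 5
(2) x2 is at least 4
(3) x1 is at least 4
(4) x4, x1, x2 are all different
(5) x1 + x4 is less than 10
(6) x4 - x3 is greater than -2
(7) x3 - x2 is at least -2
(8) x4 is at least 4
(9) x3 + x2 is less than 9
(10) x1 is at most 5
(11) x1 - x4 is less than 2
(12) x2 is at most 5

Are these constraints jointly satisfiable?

Unsatisfiable

Constraints 1, 2, 3, 8, 10, and 12 confine each of x4, x1, x2 to the 2 values {4, 5}.
Constraint 4 requires all 3 of them to be distinct, but only 2 values are available — impossible by the pigeonhole principle.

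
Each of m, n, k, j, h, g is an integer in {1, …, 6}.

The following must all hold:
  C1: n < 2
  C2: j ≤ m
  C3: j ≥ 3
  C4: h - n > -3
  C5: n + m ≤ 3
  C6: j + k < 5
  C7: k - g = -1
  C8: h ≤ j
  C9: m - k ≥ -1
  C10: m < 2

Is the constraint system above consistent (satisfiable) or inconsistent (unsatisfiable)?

Unsatisfiable

From constraints 2 and 3: m ≥ j and j ≥ 3, so m ≥ 3. From constraint 10: m ≤ 1. But 1 < 3, so no value of m works.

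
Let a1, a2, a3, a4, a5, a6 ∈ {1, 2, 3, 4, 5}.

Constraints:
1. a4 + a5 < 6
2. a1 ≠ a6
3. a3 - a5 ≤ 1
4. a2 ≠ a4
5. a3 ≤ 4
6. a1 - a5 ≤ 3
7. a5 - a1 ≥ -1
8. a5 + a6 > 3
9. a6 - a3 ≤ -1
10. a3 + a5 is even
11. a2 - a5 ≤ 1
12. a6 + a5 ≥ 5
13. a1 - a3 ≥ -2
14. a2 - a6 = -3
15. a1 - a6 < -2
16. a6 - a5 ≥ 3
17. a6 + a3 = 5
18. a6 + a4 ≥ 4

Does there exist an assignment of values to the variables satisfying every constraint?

Unsatisfiable

Constraints 7, 9, 13, and 16 give a6 − a5 ≥ 3, a5 − a1 ≥ -1, a1 − a3 ≥ -2, a3 − a6 ≥ 1.
Adding all 4 inequalities: the left sides telescope to 0, and the right sides sum to 3 + (-1) + (-2) + 1 = 1. So 0 ≥ 1, which is false.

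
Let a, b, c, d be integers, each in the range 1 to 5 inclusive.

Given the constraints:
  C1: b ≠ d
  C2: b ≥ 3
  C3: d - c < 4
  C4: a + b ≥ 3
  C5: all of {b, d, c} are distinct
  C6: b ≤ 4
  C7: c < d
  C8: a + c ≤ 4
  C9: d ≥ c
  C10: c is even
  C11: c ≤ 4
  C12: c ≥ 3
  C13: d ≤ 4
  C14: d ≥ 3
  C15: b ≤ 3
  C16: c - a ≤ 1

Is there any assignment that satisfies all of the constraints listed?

Unsatisfiable

Constraints 2, 6, 11, 12, 13, and 14 confine each of b, d, c to the 2 values {3, 4}.
Constraint 5 requires all 3 of them to be distinct, but only 2 values are available — impossible by the pigeonhole principle.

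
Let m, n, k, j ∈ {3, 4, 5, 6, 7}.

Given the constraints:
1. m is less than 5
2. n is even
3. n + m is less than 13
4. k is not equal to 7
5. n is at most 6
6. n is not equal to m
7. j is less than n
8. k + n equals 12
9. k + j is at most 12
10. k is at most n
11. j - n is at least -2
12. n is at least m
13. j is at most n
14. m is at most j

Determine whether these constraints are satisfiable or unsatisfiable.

Try m = 4, n = 6, k = 6, j = 4.
Check constraint 3: n + m = 10; constraint 8: k + n = 12; constraint 9: k + j = 10. The remaining constraints are straightforward to verify.

Satisfiable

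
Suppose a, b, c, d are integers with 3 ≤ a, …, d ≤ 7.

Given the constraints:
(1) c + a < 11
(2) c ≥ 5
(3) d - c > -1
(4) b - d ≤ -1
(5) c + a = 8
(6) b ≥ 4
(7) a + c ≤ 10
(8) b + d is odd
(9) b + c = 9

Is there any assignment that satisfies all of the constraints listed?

Setting (a, b, c, d) = (3, 4, 5, 5) satisfies everything: constraint 1: c + a = 8; constraint 3: d - c = 0; constraint 4: b - d = -1, and the others follow.

Satisfiable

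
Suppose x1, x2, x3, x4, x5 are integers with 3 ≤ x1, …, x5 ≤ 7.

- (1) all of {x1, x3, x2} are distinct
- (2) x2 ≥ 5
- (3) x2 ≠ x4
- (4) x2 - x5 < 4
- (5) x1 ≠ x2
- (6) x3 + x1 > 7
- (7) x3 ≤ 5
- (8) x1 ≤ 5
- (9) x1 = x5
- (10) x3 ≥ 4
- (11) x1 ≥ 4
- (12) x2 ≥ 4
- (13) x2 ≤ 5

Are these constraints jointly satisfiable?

Unsatisfiable

Constraints 7, 8, 10, 11, 12, and 13 confine each of x1, x3, x2 to the 2 values {4, 5}.
Constraint 1 requires all 3 of them to be distinct, but only 2 values are available — impossible by the pigeonhole principle.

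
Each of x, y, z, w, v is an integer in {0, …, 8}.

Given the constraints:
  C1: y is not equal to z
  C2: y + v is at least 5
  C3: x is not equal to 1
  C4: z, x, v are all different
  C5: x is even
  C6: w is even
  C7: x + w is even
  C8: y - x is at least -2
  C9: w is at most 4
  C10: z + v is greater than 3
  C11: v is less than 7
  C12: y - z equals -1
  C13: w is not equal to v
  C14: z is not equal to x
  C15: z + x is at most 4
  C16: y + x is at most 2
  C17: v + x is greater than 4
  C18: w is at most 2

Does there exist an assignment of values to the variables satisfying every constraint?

The assignment x = 2, y = 0, z = 1, w = 2, v = 5 works:
  constraint 2 holds since y + v = 5.
  constraint 8 holds since y - x = -2.
The rest check out directly.

Satisfiable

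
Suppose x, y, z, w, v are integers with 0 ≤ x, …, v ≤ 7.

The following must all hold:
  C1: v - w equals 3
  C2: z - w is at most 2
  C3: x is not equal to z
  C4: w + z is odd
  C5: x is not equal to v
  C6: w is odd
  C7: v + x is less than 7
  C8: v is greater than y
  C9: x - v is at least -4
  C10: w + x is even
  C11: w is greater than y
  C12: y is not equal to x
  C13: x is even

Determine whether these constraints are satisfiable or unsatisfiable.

Unsatisfiable

Constraint 6 makes w odd and constraint 13 makes x even, so w + x must be odd. Constraint 10 says w + x is even — contradiction.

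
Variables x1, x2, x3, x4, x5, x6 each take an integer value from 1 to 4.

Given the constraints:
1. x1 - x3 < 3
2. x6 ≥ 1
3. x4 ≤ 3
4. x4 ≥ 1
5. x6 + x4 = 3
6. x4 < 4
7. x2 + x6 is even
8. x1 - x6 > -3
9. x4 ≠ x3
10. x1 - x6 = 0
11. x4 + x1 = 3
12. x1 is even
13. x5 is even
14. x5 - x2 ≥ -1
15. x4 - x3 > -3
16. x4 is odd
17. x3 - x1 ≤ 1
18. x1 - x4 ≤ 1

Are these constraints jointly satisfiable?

Satisfiable

One satisfying assignment is x1 = 2, x2 = 4, x3 = 2, x4 = 1, x5 = 4, x6 = 2.
For the less obvious constraints — constraint 1: x1 - x3 = 0; constraint 5: x6 + x4 = 3; constraint 8: x1 - x6 = 0 — and the others hold by inspection.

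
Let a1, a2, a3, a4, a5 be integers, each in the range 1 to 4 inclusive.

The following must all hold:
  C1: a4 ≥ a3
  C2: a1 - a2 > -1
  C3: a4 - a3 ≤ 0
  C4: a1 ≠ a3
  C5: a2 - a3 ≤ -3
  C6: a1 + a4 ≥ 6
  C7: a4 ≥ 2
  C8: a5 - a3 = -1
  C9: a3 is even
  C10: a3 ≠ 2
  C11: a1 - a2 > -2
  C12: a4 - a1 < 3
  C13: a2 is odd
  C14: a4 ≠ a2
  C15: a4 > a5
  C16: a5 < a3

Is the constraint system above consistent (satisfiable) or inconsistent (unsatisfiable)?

Satisfiable

Take a1 = 2, a2 = 1, a3 = 4, a4 = 4, a5 = 3. Then constraint 2: a1 - a2 = 1; constraint 3: a4 - a3 = 0, and every other listed constraint is also met.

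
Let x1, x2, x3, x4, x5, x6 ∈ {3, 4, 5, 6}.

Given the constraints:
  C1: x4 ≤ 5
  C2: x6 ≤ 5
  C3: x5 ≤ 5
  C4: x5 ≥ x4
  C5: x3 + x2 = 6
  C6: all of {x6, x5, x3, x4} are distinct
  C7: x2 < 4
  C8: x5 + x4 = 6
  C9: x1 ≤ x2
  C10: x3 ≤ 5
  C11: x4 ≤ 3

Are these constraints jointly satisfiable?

Unsatisfiable

Constraints 1, 2, 3, and 10 confine each of x6, x5, x3, x4 to the 3 values {3, …, 5} (the domain already gives each ≥ 3).
Constraint 6 requires all 4 of them to be distinct, but only 3 values are available — impossible by the pigeonhole principle.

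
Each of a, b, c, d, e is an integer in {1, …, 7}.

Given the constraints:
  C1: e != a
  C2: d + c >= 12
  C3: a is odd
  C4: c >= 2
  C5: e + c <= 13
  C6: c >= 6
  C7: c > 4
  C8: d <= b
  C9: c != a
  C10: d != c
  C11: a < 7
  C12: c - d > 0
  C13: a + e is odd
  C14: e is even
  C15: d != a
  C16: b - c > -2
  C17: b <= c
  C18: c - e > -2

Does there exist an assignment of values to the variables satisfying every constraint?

Setting (a, b, c, d, e) = (3, 6, 7, 6, 6) satisfies everything: constraint 2: d + c = 13; constraint 5: e + c = 13; constraint 12: c - d = 1, and the others follow.

Satisfiable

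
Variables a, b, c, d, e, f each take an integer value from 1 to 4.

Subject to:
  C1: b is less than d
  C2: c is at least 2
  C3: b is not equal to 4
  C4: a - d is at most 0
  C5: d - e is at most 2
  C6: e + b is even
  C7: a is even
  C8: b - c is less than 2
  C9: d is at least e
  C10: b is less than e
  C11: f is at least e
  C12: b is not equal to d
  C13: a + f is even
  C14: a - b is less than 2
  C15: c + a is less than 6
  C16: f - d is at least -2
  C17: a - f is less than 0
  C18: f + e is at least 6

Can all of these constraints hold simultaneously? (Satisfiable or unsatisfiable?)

Satisfiable

The assignment a = 2, b = 2, c = 2, d = 4, e = 4, f = 4 works:
  constraint 4 holds since a - d = -2.
  constraint 5 holds since d - e = 0.
The rest check out directly.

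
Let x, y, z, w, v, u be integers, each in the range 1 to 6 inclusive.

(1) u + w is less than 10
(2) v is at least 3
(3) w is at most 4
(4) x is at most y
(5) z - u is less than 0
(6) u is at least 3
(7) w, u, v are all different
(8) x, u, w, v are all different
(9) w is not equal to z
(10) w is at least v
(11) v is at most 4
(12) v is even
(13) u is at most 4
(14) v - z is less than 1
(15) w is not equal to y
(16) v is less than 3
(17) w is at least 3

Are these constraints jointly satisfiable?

Constraints 2, 3, 6, 11, 13, and 17 confine each of w, u, v to the 2 values {3, 4}.
Constraint 7 requires all 3 of them to be distinct, but only 2 values are available — impossible by the pigeonhole principle.

Unsatisfiable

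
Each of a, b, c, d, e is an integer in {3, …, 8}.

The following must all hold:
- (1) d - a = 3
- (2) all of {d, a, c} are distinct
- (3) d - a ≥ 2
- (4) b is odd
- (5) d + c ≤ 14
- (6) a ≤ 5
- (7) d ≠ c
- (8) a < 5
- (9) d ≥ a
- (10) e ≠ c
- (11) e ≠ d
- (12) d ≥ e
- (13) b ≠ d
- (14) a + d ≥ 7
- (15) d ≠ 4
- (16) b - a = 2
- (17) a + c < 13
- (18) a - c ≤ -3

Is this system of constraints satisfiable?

The assignment a = 3, b = 5, c = 7, d = 6, e = 3 works:
  constraint 1 holds since d - a = 3.
  constraint 3 holds since d - a = 3.
  constraint 5 holds since d + c = 13.
The rest check out directly.

Satisfiable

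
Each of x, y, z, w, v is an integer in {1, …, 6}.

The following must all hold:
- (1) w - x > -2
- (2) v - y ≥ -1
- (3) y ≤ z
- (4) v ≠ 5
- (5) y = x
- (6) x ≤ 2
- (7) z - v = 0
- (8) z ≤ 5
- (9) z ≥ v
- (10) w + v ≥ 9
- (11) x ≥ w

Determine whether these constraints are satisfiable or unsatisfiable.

Unsatisfiable

From constraints 6 and 11: w ≤ x ≤ 2. From constraints 8 and 9: v ≤ z ≤ 5. Hence w + v ≤ 7. But constraint 10 requires w + v ≥ 9, and 9 > 7. Contradiction.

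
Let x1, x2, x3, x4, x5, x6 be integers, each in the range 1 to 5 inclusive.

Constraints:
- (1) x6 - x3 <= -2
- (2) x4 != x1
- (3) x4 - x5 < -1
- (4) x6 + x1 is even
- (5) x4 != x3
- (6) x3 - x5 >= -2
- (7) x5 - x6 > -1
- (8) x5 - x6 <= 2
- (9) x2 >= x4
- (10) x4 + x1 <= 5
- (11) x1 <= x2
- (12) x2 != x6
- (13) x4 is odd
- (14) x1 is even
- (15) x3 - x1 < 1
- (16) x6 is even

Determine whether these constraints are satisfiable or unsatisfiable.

Satisfiable

Setting (x1, x2, x3, x4, x5, x6) = (4, 5, 4, 1, 4, 2) satisfies everything: constraint 1: x6 - x3 = -2; constraint 3: x4 - x5 = -3, and the others follow.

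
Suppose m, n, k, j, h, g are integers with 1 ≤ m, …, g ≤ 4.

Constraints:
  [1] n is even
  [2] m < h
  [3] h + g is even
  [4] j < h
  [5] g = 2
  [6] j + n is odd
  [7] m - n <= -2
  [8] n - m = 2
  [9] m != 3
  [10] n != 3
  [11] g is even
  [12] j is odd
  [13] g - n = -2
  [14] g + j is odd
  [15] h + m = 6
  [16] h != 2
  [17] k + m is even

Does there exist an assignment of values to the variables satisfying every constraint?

Satisfiable

Setting (m, n, k, j, h, g) = (2, 4, 2, 1, 4, 2) satisfies everything: constraint 7: m - n = -2; constraint 8: n - m = 2; constraint 13: g - n = -2, and the others follow.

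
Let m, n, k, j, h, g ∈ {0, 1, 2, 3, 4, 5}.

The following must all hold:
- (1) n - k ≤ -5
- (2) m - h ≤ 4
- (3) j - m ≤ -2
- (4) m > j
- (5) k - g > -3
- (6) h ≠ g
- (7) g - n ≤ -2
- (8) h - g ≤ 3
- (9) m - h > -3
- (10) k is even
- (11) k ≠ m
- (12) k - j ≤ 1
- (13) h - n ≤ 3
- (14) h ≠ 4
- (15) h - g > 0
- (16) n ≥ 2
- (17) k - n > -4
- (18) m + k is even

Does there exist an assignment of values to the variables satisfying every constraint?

Unsatisfiable

Constraints 1, 2, 3, 7, 8, and 12 give n − g ≥ 2, g − h ≥ -3, h − m ≥ -4, m − j ≥ 2, j − k ≥ -1, k − n ≥ 5.
Adding all 6 inequalities: the left sides telescope to 0, and the right sides sum to 2 + (-3) + (-4) + 2 + (-1) + 5 = 1. So 0 ≥ 1, which is false.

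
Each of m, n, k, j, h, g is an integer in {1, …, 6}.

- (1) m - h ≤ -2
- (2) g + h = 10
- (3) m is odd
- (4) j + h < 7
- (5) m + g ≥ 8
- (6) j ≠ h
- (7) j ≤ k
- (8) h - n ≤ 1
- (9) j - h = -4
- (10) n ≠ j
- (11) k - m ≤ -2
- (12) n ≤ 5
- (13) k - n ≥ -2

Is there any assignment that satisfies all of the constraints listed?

Constraints 1, 8, 11, and 13 give h − m ≥ 2, m − k ≥ 2, k − n ≥ -2, n − h ≥ -1.
Adding all 4 inequalities: the left sides telescope to 0, and the right sides sum to 2 + 2 + (-2) + (-1) = 1. So 0 ≥ 1, which is false.

Unsatisfiable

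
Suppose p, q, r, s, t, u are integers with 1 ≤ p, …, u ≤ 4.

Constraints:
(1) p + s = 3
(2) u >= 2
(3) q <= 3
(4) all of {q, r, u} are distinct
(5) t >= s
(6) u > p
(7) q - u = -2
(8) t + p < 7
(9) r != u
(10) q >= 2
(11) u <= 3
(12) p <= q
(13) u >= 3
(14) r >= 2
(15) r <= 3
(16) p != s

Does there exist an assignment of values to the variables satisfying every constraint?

Constraints 2, 3, 10, 11, 14, and 15 confine each of q, r, u to the 2 values {2, 3}.
Constraint 4 requires all 3 of them to be distinct, but only 2 values are available — impossible by the pigeonhole principle.

Unsatisfiable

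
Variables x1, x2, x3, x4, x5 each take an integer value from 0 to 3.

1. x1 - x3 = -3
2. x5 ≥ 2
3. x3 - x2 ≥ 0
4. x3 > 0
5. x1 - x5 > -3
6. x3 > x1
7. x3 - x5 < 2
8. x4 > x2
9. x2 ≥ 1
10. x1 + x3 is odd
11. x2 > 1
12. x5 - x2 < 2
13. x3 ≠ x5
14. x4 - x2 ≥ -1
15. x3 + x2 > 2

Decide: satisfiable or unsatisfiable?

The assignment x1 = 0, x2 = 2, x3 = 3, x4 = 3, x5 = 2 works:
  constraint 1 holds since x1 - x3 = -3.
  constraint 3 holds since x3 - x2 = 1.
  constraint 5 holds since x1 - x5 = -2.
The rest check out directly.

Satisfiable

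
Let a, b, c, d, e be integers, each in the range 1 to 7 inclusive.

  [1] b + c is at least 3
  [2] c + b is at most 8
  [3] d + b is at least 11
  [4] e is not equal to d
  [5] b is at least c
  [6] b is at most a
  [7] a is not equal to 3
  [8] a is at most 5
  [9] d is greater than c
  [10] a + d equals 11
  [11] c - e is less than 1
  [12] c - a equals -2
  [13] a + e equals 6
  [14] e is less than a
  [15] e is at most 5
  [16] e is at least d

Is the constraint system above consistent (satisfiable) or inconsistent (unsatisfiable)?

Unsatisfiable

From constraints 15 and 16: d ≤ e ≤ 5. From constraints 6 and 8: b ≤ a ≤ 5. Hence d + b ≤ 10. But constraint 3 requires d + b ≥ 11, and 11 > 10. Contradiction.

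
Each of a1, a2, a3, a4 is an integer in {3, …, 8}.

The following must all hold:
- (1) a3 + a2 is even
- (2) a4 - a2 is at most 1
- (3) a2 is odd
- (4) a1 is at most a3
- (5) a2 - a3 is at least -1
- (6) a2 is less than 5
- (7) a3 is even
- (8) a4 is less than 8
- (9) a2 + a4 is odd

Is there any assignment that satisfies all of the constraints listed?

Constraint 7 makes a3 even and constraint 3 makes a2 odd, so a3 + a2 must be odd. Constraint 1 says a3 + a2 is even — contradiction.

Unsatisfiable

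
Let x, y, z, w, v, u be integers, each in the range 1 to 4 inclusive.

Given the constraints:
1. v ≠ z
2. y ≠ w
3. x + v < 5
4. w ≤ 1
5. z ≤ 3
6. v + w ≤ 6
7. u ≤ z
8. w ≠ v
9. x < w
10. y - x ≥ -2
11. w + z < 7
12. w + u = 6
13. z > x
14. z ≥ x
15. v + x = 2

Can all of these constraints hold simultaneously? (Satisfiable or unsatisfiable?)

From constraint 4: w ≤ 1. From constraints 5 and 7: u ≤ z ≤ 3. Hence w + u ≤ 4. But constraint 12 requires w + u = 6, and 6 > 4. Contradiction.

Unsatisfiable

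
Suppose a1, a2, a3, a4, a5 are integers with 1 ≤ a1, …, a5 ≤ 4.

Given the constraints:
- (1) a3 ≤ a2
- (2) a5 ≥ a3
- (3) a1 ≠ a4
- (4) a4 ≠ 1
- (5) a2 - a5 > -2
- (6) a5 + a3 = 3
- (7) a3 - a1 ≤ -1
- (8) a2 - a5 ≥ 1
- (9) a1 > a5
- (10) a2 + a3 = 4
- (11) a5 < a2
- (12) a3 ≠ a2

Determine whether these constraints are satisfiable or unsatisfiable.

Try a1 = 4, a2 = 3, a3 = 1, a4 = 2, a5 = 2.
Check constraint 5: a2 - a5 = 1; constraint 6: a5 + a3 = 3. The remaining constraints are straightforward to verify.

Satisfiable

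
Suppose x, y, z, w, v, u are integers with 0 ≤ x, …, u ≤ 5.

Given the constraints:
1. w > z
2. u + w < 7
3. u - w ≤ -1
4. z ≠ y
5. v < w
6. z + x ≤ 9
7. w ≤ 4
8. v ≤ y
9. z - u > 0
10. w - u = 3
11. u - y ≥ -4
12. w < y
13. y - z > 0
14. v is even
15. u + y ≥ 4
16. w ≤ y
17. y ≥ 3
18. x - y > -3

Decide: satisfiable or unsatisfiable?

Satisfiable

The assignment x = 5, y = 5, z = 2, w = 4, v = 2, u = 1 works:
  constraint 2 holds since u + w = 5.
  constraint 3 holds since u - w = -3.
The rest check out directly.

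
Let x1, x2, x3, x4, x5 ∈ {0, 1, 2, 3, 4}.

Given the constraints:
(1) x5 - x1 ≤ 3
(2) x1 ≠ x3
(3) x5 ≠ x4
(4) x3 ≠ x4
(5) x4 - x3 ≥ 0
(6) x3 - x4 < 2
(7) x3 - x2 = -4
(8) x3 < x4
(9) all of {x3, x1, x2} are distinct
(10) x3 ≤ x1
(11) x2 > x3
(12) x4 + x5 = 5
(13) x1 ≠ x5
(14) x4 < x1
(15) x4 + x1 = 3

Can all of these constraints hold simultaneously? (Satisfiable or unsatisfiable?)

Satisfiable

Setting (x1, x2, x3, x4, x5) = (2, 4, 0, 1, 4) satisfies everything: constraint 1: x5 - x1 = 2; constraint 5: x4 - x3 = 1, and the others follow.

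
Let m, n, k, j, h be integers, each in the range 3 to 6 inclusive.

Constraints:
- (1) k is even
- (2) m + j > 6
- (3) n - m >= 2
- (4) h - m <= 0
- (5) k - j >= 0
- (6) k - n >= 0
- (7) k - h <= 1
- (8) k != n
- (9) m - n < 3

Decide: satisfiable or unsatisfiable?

Unsatisfiable

Constraints 3, 4, 6, and 7 give n − m ≥ 2, m − h ≥ 0, h − k ≥ -1, k − n ≥ 0.
Adding all 4 inequalities: the left sides telescope to 0, and the right sides sum to 2 + 0 + (-1) + 0 = 1. So 0 ≥ 1, which is false.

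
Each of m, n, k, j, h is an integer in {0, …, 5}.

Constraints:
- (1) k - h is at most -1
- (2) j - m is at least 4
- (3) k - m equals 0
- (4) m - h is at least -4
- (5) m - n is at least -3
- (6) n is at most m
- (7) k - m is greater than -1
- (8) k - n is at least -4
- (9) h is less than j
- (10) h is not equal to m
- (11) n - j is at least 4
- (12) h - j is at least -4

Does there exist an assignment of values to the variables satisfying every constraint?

Unsatisfiable

Constraints 1, 2, 4, 8, and 11 give j − m ≥ 4, m − h ≥ -4, h − k ≥ 1, k − n ≥ -4, n − j ≥ 4.
Adding all 5 inequalities: the left sides telescope to 0, and the right sides sum to 4 + (-4) + 1 + (-4) + 4 = 1. So 0 ≥ 1, which is false.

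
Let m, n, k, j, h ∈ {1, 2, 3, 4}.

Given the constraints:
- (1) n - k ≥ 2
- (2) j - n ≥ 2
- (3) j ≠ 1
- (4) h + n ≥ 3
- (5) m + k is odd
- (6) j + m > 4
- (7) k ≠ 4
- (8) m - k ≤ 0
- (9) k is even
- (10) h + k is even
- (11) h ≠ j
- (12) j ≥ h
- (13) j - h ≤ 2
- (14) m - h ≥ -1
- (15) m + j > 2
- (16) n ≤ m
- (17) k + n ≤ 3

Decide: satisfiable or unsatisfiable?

Constraints 1, 2, 8, 13, and 14 give h − j ≥ -2, j − n ≥ 2, n − k ≥ 2, k − m ≥ 0, m − h ≥ -1.
Adding all 5 inequalities: the left sides telescope to 0, and the right sides sum to (-2) + 2 + 2 + 0 + (-1) = 1. So 0 ≥ 1, which is false.

Unsatisfiable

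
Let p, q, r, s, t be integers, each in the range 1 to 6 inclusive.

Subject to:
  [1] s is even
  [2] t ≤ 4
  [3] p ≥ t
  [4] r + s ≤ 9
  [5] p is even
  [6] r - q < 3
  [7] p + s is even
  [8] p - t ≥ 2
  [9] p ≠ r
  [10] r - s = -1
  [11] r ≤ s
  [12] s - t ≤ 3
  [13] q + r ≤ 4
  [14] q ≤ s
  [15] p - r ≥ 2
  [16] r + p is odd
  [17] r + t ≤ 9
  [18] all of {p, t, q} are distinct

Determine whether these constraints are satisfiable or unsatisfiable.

The assignment p = 6, q = 1, r = 3, s = 4, t = 3 works:
  constraint 4 holds since r + s = 7.
  constraint 6 holds since r - q = 2.
The rest check out directly.

Satisfiable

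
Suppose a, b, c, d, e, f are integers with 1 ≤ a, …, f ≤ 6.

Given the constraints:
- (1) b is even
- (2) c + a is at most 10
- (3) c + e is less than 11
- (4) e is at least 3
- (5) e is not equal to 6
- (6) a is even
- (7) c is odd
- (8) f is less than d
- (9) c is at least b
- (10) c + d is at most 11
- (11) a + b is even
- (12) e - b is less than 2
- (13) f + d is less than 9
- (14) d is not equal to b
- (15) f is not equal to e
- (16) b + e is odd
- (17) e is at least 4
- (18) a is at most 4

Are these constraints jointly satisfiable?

One satisfying assignment is a = 4, b = 4, c = 5, d = 5, e = 5, f = 3.
For the less obvious constraints — constraint 2: c + a = 9; constraint 3: c + e = 10 — and the others hold by inspection.

Satisfiable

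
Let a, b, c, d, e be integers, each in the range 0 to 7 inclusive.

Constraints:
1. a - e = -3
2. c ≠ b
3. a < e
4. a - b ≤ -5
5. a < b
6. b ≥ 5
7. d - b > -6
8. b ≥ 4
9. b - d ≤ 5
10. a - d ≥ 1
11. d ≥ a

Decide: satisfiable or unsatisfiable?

Unsatisfiable

Constraints 4, 9, and 10 give d − b ≥ -5, b − a ≥ 5, a − d ≥ 1.
Adding all 3 inequalities: the left sides telescope to 0, and the right sides sum to (-5) + 5 + 1 = 1. So 0 ≥ 1, which is false.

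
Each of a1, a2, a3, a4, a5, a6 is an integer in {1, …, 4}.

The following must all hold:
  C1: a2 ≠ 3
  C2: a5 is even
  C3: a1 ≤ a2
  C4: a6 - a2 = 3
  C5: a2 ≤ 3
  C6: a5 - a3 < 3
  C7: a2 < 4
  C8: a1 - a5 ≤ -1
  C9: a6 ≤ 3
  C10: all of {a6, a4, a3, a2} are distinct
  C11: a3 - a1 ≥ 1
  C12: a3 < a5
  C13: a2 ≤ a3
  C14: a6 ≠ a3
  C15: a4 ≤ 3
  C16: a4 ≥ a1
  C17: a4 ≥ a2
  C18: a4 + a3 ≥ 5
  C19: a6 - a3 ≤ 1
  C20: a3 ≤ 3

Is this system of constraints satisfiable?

Constraints 5, 9, 15, and 20 confine each of a6, a4, a3, a2 to the 3 values {1, …, 3} (the domain already gives each ≥ 1).
Constraint 10 requires all 4 of them to be distinct, but only 3 values are available — impossible by the pigeonhole principle.

Unsatisfiable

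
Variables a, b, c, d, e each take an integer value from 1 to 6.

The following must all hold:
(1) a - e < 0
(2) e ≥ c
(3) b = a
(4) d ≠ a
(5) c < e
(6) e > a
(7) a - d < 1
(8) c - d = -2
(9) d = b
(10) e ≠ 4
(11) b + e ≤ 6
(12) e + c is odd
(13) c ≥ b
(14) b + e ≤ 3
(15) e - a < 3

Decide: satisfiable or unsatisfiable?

From constraints 3 and 9, d = b = a, so d = a. But constraint 4 says d ≠ a. Contradiction.

Unsatisfiable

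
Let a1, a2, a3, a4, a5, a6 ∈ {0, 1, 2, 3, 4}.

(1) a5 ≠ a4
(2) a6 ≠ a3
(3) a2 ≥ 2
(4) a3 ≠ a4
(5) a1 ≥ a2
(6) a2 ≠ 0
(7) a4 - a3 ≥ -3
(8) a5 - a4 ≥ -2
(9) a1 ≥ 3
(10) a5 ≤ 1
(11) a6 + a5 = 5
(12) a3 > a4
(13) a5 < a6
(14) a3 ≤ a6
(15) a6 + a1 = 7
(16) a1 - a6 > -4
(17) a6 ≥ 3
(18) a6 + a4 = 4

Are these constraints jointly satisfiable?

Take a1 = 3, a2 = 3, a3 = 2, a4 = 0, a5 = 1, a6 = 4. Then constraint 7: a4 - a3 = -2; constraint 8: a5 - a4 = 1, and every other listed constraint is also met.

Satisfiable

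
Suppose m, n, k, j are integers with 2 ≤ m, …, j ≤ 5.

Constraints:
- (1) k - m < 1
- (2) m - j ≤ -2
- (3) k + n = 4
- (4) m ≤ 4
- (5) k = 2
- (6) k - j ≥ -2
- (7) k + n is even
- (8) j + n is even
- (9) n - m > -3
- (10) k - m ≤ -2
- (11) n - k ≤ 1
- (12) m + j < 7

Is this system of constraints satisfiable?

Constraints 2, 6, and 10 give k − j ≥ -2, j − m ≥ 2, m − k ≥ 2.
Adding all 3 inequalities: the left sides telescope to 0, and the right sides sum to (-2) + 2 + 2 = 2. So 0 ≥ 2, which is false.

Unsatisfiable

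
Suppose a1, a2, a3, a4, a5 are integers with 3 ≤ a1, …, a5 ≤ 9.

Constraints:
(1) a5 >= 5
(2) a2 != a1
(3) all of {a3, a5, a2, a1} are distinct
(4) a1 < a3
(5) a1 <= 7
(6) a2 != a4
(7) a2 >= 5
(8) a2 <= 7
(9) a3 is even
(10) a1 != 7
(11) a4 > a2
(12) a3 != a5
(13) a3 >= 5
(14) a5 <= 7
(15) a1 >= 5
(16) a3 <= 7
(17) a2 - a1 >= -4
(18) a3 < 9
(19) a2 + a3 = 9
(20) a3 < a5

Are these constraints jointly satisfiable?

Constraints 1, 5, 7, 8, 13, 14, 15, and 16 confine each of a3, a5, a2, a1 to the 3 values {5, …, 7}.
Constraint 3 requires all 4 of them to be distinct, but only 3 values are available — impossible by the pigeonhole principle.

Unsatisfiable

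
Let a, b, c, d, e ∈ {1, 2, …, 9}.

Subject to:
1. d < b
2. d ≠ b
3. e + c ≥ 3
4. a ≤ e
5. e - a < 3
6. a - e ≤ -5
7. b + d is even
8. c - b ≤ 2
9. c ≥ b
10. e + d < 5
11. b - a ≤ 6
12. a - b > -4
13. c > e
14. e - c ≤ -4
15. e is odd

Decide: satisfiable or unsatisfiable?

Unsatisfiable

Constraints 6, 8, 11, and 14 give a − b ≥ -6, b − c ≥ -2, c − e ≥ 4, e − a ≥ 5.
Adding all 4 inequalities: the left sides telescope to 0, and the right sides sum to (-6) + (-2) + 4 + 5 = 1. So 0 ≥ 1, which is false.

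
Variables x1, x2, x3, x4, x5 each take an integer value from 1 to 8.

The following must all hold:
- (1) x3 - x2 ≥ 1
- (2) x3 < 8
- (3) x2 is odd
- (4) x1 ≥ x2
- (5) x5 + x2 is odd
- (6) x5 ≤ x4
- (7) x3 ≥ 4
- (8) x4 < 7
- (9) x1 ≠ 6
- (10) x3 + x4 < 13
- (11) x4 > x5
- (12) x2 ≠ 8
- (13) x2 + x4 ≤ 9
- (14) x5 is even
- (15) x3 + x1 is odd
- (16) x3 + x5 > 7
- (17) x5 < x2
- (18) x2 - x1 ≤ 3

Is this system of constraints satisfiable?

Satisfiable

Take x1 = 3, x2 = 3, x3 = 6, x4 = 6, x5 = 2. Then constraint 1: x3 - x2 = 3; constraint 10: x3 + x4 = 12; constraint 13: x2 + x4 = 9, and every other listed constraint is also met.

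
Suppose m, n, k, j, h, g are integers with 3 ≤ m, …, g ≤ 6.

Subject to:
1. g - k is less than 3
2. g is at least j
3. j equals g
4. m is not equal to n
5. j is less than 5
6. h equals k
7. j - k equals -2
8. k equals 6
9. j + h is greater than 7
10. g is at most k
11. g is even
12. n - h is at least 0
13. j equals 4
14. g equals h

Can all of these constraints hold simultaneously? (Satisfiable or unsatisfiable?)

Unsatisfiable

Constraint 13 fixes j = 4 and constraint 8 fixes k = 6. Constraints 3, 6, and 14 give j = g = h = k, so j = k. But 4 ≠ 6 — contradiction.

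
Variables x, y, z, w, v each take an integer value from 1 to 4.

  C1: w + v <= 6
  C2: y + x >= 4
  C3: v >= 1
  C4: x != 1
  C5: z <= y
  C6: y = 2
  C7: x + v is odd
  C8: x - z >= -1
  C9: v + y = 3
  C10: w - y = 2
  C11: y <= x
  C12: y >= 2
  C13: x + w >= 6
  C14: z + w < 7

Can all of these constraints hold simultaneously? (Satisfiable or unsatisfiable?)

The assignment x = 2, y = 2, z = 1, w = 4, v = 1 works:
  constraint 1 holds since w + v = 5.
  constraint 2 holds since y + x = 4.
The rest check out directly.

Satisfiable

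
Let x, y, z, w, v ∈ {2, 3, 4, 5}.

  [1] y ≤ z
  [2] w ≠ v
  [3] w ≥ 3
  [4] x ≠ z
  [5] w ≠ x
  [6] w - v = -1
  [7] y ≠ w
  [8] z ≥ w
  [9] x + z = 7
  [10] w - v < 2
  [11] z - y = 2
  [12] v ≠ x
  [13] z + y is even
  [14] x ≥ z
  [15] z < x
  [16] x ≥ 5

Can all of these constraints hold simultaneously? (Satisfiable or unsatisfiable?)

Unsatisfiable

From constraint 16: x ≥ 5. From constraints 3 and 8: z ≥ w ≥ 3. Hence x + z ≥ 8. But constraint 9 requires x + z = 7, and 7 < 8. Contradiction.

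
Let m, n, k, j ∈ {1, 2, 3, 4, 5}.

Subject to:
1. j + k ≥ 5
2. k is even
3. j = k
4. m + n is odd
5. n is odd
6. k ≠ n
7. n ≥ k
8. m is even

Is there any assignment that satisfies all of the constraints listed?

Satisfiable

Setting (m, n, k, j) = (4, 5, 4, 4) satisfies everything: constraint 1: j + k = 8; constraint 2: k = 4 is even, and the others follow.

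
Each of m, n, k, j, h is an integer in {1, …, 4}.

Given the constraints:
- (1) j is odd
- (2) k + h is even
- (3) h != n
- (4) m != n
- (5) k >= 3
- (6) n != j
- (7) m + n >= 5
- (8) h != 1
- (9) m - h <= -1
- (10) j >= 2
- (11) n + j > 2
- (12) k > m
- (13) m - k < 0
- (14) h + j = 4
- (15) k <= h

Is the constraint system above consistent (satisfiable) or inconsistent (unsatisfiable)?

Unsatisfiable

From constraints 5 and 15: h ≥ k ≥ 3. From constraint 10: j ≥ 2. Hence h + j ≥ 5. But constraint 14 requires h + j = 4, and 4 < 5. Contradiction.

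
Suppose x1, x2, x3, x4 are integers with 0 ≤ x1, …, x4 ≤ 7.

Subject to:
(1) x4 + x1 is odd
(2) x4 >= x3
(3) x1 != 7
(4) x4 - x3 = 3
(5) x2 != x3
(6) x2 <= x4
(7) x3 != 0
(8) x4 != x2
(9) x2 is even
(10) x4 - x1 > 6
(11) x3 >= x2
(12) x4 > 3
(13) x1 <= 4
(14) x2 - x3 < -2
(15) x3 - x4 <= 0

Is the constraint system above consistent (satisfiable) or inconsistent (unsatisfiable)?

Satisfiable

One satisfying assignment is x1 = 0, x2 = 0, x3 = 4, x4 = 7.
For the less obvious constraints — constraint 4: x4 - x3 = 3; constraint 10: x4 - x1 = 7; constraint 14: x2 - x3 = -4 — and the others hold by inspection.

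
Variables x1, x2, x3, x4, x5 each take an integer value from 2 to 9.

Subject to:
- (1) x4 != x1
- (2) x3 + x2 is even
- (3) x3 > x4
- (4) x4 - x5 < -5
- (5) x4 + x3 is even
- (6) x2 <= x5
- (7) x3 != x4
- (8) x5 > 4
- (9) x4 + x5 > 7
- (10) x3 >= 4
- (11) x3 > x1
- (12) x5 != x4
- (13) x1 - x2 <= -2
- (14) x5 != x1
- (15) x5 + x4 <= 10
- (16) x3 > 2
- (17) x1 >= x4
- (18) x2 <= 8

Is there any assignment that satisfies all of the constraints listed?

The assignment x1 = 6, x2 = 8, x3 = 8, x4 = 2, x5 = 8 works:
  constraint 4 holds since x4 - x5 = -6.
  constraint 9 holds since x4 + x5 = 10.
  constraint 13 holds since x1 - x2 = -2.
The rest check out directly.

Satisfiable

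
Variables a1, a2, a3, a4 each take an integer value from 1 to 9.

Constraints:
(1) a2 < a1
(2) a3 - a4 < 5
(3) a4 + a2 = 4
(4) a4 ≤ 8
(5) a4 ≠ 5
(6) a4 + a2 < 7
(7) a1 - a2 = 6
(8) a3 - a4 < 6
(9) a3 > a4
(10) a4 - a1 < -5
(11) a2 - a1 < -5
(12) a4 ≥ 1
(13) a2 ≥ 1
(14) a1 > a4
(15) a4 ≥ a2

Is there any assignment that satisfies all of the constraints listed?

Setting (a1, a2, a3, a4) = (8, 2, 6, 2) satisfies everything: constraint 2: a3 - a4 = 4; constraint 3: a4 + a2 = 4; constraint 6: a4 + a2 = 4, and the others follow.

Satisfiable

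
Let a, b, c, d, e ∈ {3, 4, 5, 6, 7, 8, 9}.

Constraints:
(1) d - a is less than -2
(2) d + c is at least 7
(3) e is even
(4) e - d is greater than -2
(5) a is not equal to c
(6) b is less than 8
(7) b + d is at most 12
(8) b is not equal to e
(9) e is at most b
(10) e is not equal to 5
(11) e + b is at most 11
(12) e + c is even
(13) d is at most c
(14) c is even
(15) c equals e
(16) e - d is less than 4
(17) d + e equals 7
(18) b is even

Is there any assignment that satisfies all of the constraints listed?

Satisfiable

Take a = 6, b = 6, c = 4, d = 3, e = 4. Then constraint 1: d - a = -3; constraint 2: d + c = 7, and every other listed constraint is also met.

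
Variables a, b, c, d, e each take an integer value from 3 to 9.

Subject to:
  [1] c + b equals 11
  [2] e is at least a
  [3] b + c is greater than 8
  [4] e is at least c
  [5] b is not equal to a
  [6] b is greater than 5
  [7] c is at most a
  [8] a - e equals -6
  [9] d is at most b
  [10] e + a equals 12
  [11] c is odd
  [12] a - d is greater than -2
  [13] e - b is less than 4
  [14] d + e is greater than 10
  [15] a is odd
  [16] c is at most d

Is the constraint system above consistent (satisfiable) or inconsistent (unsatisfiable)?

Satisfiable

Setting (a, b, c, d, e) = (3, 8, 3, 3, 9) satisfies everything: constraint 1: c + b = 11; constraint 3: b + c = 11; constraint 8: a - e = -6, and the others follow.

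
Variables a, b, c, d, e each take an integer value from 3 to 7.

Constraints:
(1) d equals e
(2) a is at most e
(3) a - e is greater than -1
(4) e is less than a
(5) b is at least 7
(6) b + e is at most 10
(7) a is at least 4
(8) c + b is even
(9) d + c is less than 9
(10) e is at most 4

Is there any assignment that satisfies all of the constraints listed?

Unsatisfiable

From constraint 5: b ≥ 7. From constraints 2 and 7: e ≥ a ≥ 4. Hence b + e ≥ 11. But constraint 6 requires b + e ≤ 10, and 10 < 11. Contradiction.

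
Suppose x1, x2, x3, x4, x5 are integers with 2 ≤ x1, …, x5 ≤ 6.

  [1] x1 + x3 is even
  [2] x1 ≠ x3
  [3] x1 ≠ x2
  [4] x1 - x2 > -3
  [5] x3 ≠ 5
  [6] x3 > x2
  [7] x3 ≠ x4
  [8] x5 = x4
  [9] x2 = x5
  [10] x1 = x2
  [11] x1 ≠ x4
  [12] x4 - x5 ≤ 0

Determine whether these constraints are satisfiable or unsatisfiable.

Unsatisfiable

From constraints 8, 9, and 10, x1 = x2 = x5 = x4, so x1 = x4. But constraint 11 says x1 ≠ x4. Contradiction.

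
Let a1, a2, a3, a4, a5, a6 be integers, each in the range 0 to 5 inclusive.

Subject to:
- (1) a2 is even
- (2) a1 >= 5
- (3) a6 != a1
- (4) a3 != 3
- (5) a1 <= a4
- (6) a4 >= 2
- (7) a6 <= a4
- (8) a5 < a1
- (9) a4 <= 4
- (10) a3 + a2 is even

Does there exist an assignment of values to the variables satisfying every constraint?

Unsatisfiable

From constraint 2: a1 ≥ 5. From constraints 5 and 9: a1 ≤ a4 and a4 ≤ 4, so a1 ≤ 4. But 4 < 5, so no value of a1 works.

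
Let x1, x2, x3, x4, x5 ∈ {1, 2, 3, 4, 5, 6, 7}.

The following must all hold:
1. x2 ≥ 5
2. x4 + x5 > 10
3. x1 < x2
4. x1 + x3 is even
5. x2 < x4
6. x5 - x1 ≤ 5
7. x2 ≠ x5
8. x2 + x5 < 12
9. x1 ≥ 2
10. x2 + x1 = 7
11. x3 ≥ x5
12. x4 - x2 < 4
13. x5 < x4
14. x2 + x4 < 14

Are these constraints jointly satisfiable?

Satisfiable

Try x1 = 2, x2 = 5, x3 = 6, x4 = 7, x5 = 4.
Check constraint 2: x4 + x5 = 11; constraint 6: x5 - x1 = 2. The remaining constraints are straightforward to verify.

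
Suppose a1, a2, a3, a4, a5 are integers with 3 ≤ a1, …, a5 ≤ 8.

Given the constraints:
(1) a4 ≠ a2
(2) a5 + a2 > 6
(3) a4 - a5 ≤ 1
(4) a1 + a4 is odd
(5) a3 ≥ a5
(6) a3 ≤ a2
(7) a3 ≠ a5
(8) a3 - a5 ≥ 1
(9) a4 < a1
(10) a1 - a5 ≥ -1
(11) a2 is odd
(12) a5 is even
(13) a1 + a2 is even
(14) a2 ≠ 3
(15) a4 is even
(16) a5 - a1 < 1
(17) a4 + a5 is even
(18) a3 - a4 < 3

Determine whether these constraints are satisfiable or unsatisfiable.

Try a1 = 5, a2 = 5, a3 = 5, a4 = 4, a5 = 4.
Check constraint 2: a5 + a2 = 9; constraint 3: a4 - a5 = 0. The remaining constraints are straightforward to verify.

Satisfiable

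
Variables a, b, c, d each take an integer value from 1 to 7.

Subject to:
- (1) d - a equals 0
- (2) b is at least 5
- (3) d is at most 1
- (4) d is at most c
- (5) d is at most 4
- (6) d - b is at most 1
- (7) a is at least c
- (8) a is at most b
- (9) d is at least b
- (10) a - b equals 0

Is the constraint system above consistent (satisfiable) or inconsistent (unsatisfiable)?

From constraints 2 and 9: d ≥ b and b ≥ 5, so d ≥ 5. From constraint 3: d ≤ 1. But 1 < 5, so no value of d works.

Unsatisfiable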